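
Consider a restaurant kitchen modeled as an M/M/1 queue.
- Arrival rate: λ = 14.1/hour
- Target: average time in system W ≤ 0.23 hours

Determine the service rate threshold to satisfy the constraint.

For M/M/1: W = 1/(μ-λ)
Need W ≤ 0.23, so 1/(μ-λ) ≤ 0.23
μ - λ ≥ 1/0.23 = 4.3478
μ ≥ 14.1 + 4.3478 = 18.4478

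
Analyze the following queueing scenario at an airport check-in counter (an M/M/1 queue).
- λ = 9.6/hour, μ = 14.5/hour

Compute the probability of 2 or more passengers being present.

ρ = λ/μ = 9.6/14.5 = 0.66207
P(N ≥ n) = ρⁿ
P(N ≥ 2) = 0.66207^2
P(N ≥ 2) = 0.4383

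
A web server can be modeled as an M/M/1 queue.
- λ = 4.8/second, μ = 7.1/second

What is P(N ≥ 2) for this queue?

ρ = λ/μ = 4.8/7.1 = 0.6761
P(N ≥ n) = ρⁿ
P(N ≥ 2) = 0.6761^2
P(N ≥ 2) = 0.4571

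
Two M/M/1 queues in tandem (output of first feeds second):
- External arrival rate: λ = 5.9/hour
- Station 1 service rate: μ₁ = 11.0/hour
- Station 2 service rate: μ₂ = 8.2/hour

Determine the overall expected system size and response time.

By Jackson's theorem, each station behaves as independent M/M/1.
Station 1: ρ₁ = 5.9/11.0 = 0.5364, L₁ = ρ₁/(1-ρ₁) = λ/(μ₁-λ) = 5.9/5.10 = 1.1569
Station 2: ρ₂ = 5.9/8.2 = 0.7195, L₂ = ρ₂/(1-ρ₂) = λ/(μ₂-λ) = 5.9/2.30 = 2.5652
Total: L = L₁ + L₂ = 1.1569 + 2.5652 = 3.7221
W = L/λ = 3.7221/5.9 = 0.6309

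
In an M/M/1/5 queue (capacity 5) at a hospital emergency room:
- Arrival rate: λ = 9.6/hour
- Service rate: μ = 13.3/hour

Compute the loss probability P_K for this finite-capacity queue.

ρ = λ/μ = 9.6/13.3 = 0.7218
P₀ = (1-ρ)/(1-ρ^(K+1)) = (1-0.7218)/(1-0.7218^6) = 0.2782/0.8586 = 0.3240
P_K = P₀×ρ^K = 0.32402 × 0.7218^5 = 0.32402 × 0.19592 = 0.06348
Blocking probability = 6.35%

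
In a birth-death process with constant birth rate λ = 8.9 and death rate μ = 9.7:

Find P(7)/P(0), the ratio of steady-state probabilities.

For constant rates: P(n)/P(0) = (λ/μ)^n
P(7)/P(0) = (8.9/9.7)^7 = 0.91753^7 = 0.5474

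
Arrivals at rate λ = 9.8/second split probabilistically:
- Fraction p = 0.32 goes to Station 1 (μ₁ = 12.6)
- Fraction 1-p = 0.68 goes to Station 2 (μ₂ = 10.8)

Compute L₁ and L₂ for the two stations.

Effective rates: λ₁ = 9.8×0.32 = 3.136, λ₂ = 9.8×0.68 = 6.664
Station 1: ρ₁ = 3.136/12.6 = 0.2489, L₁ = ρ₁/(1-ρ₁) = 0.2489/(1-0.2489) = 0.3314
Station 2: ρ₂ = 6.664/10.8 = 0.61704, L₂ = ρ₂/(1-ρ₂) = 0.61704/(1-0.61704) = 1.6112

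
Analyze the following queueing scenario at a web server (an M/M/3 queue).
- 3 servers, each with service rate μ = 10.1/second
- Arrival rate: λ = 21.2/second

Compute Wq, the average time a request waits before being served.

Traffic intensity: ρ = λ/(cμ) = 21.2/(3×10.1) = 0.6997
Since ρ = 0.6997 < 1, system is stable.
Offered load a = λ/μ = cρ = 21.2/10.1 = 2.0990
P₀ = [ Σₙ₌₀^2 aⁿ/n! + a^3/(3!(1-ρ)) ]⁻¹
Σ = a^0/0! + a^1/1! + a^2/2! = 1.0000 + 2.0990 + 2.2029 = 5.3019
a^3/(3!(1-ρ)) = 9.2479/(6 × 0.30033) = 5.1321
P₀ = 1/(5.3019 + 5.1321) = 0.09584
Lq = P₀·a^3·ρ / (3!(1-ρ)²) = 0.09584 × 9.2479 × 0.6997 / (6 × 0.09020) = 1.1459
Wq = Lq/λ = 1.1459/21.2 = 0.05405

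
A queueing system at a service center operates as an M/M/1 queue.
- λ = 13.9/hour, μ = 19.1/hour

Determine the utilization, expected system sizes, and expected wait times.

Step 1: ρ = λ/μ = 13.9/19.1 = 0.7277
Step 2: L = λ/(μ-λ) = 13.9/5.20 = 2.6731
Step 3: Lq = λ²/(μ(μ-λ)) = 193.21/(19.1×5.20) = 1.9453
Step 4: W = 1/(μ-λ) = 1/5.20 = 0.19231
Step 5: Wq = λ/(μ(μ-λ)) = 13.9/(19.1×5.20) = 0.1400
Step 6: P(0) = 1-ρ = 0.2723
Verify: L = λW = 13.9×0.19231 = 2.6731 ✔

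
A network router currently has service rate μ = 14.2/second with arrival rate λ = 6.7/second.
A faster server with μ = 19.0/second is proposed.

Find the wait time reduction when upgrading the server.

System 1: ρ₁ = 6.7/14.2 = 0.4718, W₁ = 1/(14.2-6.7) = 0.13333
System 2: ρ₂ = 6.7/19.0 = 0.3526, W₂ = 1/(19.0-6.7) = 0.081301
Improvement: (W₁-W₂)/W₁ = (0.13333-0.081301)/0.13333 = 39.02%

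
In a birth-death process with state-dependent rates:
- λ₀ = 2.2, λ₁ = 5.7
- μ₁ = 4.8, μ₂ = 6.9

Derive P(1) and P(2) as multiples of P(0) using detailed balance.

Balance equations:
State 0: λ₀P₀ = μ₁P₁ → P₁ = (λ₀/μ₁)P₀ = (2.2/4.8)P₀ = 0.4583P₀
State 1: P₂ = (λ₀λ₁)/(μ₁μ₂)P₀ = (2.2×5.7)/(4.8×6.9)P₀ = 0.3786P₀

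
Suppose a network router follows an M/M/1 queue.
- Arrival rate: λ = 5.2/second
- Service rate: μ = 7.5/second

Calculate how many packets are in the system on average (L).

ρ = λ/μ = 5.2/7.5 = 0.6933
For M/M/1: L = λ/(μ-λ)
L = 5.2/(7.5-5.2) = 5.2/2.30
L = 2.2609 packets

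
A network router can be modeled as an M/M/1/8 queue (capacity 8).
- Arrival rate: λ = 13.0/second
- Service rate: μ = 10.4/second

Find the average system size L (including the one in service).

ρ = λ/μ = 13.0/10.4 = 1.2500
P₀ = (1-ρ)/(1-ρ^(K+1)) = (1-1.2500)/(1-1.2500^9) = -0.2500/-6.4506 = 0.03876
P_K = P₀×ρ^K = 0.03876 × 1.2500^8 = 0.03876 × 5.9605 = 0.2310
L = ρ[1 - (K+1)ρ^K + Kρ^(K+1)] / [(1-ρ)(1-ρ^(K+1))]
L = 1.2500 × (1 - 9×5.960464 + 8×7.450581) / ((1 - 1.2500) × (1 - 7.450581)) = 5.3952 packets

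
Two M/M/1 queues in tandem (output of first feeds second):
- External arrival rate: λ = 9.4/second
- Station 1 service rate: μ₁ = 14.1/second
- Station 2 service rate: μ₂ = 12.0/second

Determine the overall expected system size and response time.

By Jackson's theorem, each station behaves as independent M/M/1.
Station 1: ρ₁ = 9.4/14.1 = 0.6667, L₁ = ρ₁/(1-ρ₁) = λ/(μ₁-λ) = 9.4/4.70 = 2.0000
Station 2: ρ₂ = 9.4/12.0 = 0.7833, L₂ = ρ₂/(1-ρ₂) = λ/(μ₂-λ) = 9.4/2.60 = 3.6154
Total: L = L₁ + L₂ = 2.0000 + 3.6154 = 5.6154
W = L/λ = 5.6154/9.4 = 0.5974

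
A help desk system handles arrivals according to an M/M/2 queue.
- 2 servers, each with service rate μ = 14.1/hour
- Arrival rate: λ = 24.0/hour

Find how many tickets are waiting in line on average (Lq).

Traffic intensity: ρ = λ/(cμ) = 24.0/(2×14.1) = 0.8511
Since ρ = 0.8511 < 1, system is stable.
Offered load a = λ/μ = cρ = 24.0/14.1 = 1.7021
P₀ = [ Σₙ₌₀^1 aⁿ/n! + a^2/(2!(1-ρ)) ]⁻¹
Σ = a^0/0! + a^1/1! = 1.0000 + 1.7021 = 2.7021
a^2/(2!(1-ρ)) = 2.897239/(2 × 0.1489362) = 9.7264
P₀ = 1/(2.7021 + 9.7264) = 0.08046
Lq = P₀·a^2·ρ / (2!(1-ρ)²) = 0.080460 × 2.8972 × 0.85106 / (2 × 0.022182) = 4.4719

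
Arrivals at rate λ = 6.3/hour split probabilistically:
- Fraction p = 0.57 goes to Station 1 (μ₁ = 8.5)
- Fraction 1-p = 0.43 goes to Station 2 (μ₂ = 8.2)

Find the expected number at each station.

Effective rates: λ₁ = 6.3×0.57 = 3.591, λ₂ = 6.3×0.43 = 2.709
Station 1: ρ₁ = 3.591/8.5 = 0.42247, L₁ = ρ₁/(1-ρ₁) = 0.42247/(1-0.42247) = 0.7315
Station 2: ρ₂ = 2.709/8.2 = 0.3304, L₂ = ρ₂/(1-ρ₂) = 0.3304/(1-0.3304) = 0.4934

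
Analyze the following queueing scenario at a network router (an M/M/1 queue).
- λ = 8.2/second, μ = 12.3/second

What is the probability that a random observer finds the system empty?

ρ = λ/μ = 8.2/12.3 = 0.6667
P(0) = 1 - ρ = 1 - 0.6667 = 0.3333
The server is idle 33.33% of the time.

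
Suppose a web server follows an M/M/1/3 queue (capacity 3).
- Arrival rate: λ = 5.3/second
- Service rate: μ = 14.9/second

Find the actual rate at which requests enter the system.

ρ = λ/μ = 5.3/14.9 = 0.3557
P₀ = (1-ρ)/(1-ρ^(K+1)) = (1-0.3557)/(1-0.3557^4) = 0.6443/0.9840 = 0.6548
P_K = P₀×ρ^K = 0.6548 × 0.3557^3 = 0.6548 × 0.04500 = 0.02947
λ_eff = λ(1-P_K) = 5.3 × (1 - 0.02947) = 5.3 × 0.97053 = 5.1438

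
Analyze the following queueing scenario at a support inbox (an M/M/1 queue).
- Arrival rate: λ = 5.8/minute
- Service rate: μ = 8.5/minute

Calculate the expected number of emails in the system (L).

ρ = λ/μ = 5.8/8.5 = 0.6824
For M/M/1: L = λ/(μ-λ)
L = 5.8/(8.5-5.8) = 5.8/2.70
L = 2.1481 emails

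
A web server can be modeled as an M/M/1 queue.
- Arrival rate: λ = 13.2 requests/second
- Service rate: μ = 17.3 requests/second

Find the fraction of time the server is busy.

Server utilization: ρ = λ/μ
ρ = 13.2/17.3 = 0.7630
The server is busy 76.30% of the time.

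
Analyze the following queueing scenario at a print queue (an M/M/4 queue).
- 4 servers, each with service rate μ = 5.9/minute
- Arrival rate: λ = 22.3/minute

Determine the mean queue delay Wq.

Traffic intensity: ρ = λ/(cμ) = 22.3/(4×5.9) = 0.9449
Since ρ = 0.9449 < 1, system is stable.
Offered load a = λ/μ = cρ = 22.3/5.9 = 3.7797
P₀ = [ Σₙ₌₀^3 aⁿ/n! + a^4/(4!(1-ρ)) ]⁻¹
Σ = a^0/0! + a^1/1! + a^2/2! + a^3/3! = 1.0000 + 3.7797 + 7.1429 + 8.9993 = 20.9219
a^4/(4!(1-ρ)) = 204.0852/(24 × 0.05508475) = 154.3721
P₀ = 1/(20.9219 + 154.3721) = 0.005705
Lq = P₀·a^4·ρ / (4!(1-ρ)²) = 0.00570470 × 204.0852 × 0.944915 / (24 × 0.00303433) = 15.1065
Wq = Lq/λ = 15.1065/22.3 = 0.6774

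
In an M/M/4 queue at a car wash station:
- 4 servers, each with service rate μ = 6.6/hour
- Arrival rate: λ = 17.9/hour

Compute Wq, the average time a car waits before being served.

Traffic intensity: ρ = λ/(cμ) = 17.9/(4×6.6) = 0.6780
Since ρ = 0.6780 < 1, system is stable.
Offered load a = λ/μ = cρ = 17.9/6.6 = 2.7121
P₀ = [ Σₙ₌₀^3 aⁿ/n! + a^4/(4!(1-ρ)) ]⁻¹
Σ = a^0/0! + a^1/1! + a^2/2! + a^3/3! = 1.0000 + 2.7121 + 3.6778 + 3.3249 = 10.7148
a^4/(4!(1-ρ)) = 54.1049/(24 × 0.32197) = 7.0018
P₀ = 1/(10.7148 + 7.0018) = 0.05644
Lq = P₀·a^4·ρ / (4!(1-ρ)²) = 0.056444 × 54.1049 × 0.67803 / (24 × 0.10366) = 0.8323
Wq = Lq/λ = 0.8323/17.9 = 0.04650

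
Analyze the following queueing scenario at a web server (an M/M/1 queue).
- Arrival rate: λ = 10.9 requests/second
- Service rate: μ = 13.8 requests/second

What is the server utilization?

Server utilization: ρ = λ/μ
ρ = 10.9/13.8 = 0.7899
The server is busy 78.99% of the time.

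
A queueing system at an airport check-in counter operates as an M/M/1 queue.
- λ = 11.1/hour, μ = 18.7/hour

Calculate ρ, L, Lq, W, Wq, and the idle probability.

Step 1: ρ = λ/μ = 11.1/18.7 = 0.5936
Step 2: L = λ/(μ-λ) = 11.1/7.60 = 1.4605
Step 3: Lq = λ²/(μ(μ-λ)) = 123.21/(18.7×7.60) = 0.8669
Step 4: W = 1/(μ-λ) = 1/7.60 = 0.13158
Step 5: Wq = λ/(μ(μ-λ)) = 11.1/(18.7×7.60) = 0.07810
Step 6: P(0) = 1-ρ = 0.4064
Verify: L = λW = 11.1×0.13158 = 1.4605 ✔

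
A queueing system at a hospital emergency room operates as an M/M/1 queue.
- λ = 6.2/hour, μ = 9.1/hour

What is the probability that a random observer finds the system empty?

ρ = λ/μ = 6.2/9.1 = 0.6813
P(0) = 1 - ρ = 1 - 0.6813 = 0.3187
The server is idle 31.87% of the time.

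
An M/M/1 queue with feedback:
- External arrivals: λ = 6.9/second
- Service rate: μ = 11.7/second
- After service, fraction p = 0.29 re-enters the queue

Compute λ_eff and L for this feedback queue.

Effective arrival rate: λ_eff = λ/(1-p) = 6.9/(1-0.29) = 6.9/0.71 = 9.71831
ρ = λ_eff/μ = 9.71831/11.7 = 0.830625
L = ρ/(1-ρ) = 0.830625/(1-0.830625) = 4.9041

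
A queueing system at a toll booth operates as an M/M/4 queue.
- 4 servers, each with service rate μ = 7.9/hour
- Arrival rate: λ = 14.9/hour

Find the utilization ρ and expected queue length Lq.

Traffic intensity: ρ = λ/(cμ) = 14.9/(4×7.9) = 0.4715
Since ρ = 0.4715 < 1, system is stable.
Offered load a = λ/μ = cρ = 14.9/7.9 = 1.8861
P₀ = [ Σₙ₌₀^3 aⁿ/n! + a^4/(4!(1-ρ)) ]⁻¹
Σ = a^0/0! + a^1/1! + a^2/2! + a^3/3! = 1.0000 + 1.8861 + 1.7786 + 1.1182 = 5.7829
a^4/(4!(1-ρ)) = 12.6543/(24 × 0.5285) = 0.9977
P₀ = 1/(5.7829 + 0.9977) = 0.1475
Lq = P₀·a^4·ρ / (4!(1-ρ)²) = 0.1475 × 12.6543 × 0.4715 / (24 × 0.2793) = 0.1313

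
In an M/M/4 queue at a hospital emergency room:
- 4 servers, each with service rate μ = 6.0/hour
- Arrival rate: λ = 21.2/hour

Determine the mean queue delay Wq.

Traffic intensity: ρ = λ/(cμ) = 21.2/(4×6.0) = 0.8833
Since ρ = 0.8833 < 1, system is stable.
Offered load a = λ/μ = cρ = 21.2/6.0 = 3.5333
P₀ = [ Σₙ₌₀^3 aⁿ/n! + a^4/(4!(1-ρ)) ]⁻¹
Σ = a^0/0! + a^1/1! + a^2/2! + a^3/3! = 1.0000 + 3.5333 + 6.2422 + 7.3520 = 18.1275
a^4/(4!(1-ρ)) = 155.8614/(24 × 0.1166667) = 55.6648
P₀ = 1/(18.1275 + 55.6648) = 0.01355
Lq = P₀·a^4·ρ / (4!(1-ρ)²) = 0.0135516 × 155.8614 × 0.883333 / (24 × 0.0136111) = 5.7115
Wq = Lq/λ = 5.7115/21.2 = 0.2694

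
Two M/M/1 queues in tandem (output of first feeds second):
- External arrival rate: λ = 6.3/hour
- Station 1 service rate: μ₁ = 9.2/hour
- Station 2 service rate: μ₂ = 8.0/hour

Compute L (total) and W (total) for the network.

By Jackson's theorem, each station behaves as independent M/M/1.
Station 1: ρ₁ = 6.3/9.2 = 0.6848, L₁ = ρ₁/(1-ρ₁) = λ/(μ₁-λ) = 6.3/2.90 = 2.1724
Station 2: ρ₂ = 6.3/8.0 = 0.7875, L₂ = ρ₂/(1-ρ₂) = λ/(μ₂-λ) = 6.3/1.70 = 3.7059
Total: L = L₁ + L₂ = 2.1724 + 3.7059 = 5.8783
W = L/λ = 5.8783/6.3 = 0.9331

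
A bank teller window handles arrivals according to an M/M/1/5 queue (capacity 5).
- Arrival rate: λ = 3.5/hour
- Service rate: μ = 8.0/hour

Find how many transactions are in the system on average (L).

ρ = λ/μ = 3.5/8.0 = 0.4375
P₀ = (1-ρ)/(1-ρ^(K+1)) = (1-0.4375)/(1-0.4375^6) = 0.5625/0.9930 = 0.5665
P_K = P₀×ρ^K = 0.566472 × 0.4375^5 = 0.566472 × 0.0160284 = 0.009080
L = ρ[1 - (K+1)ρ^K + Kρ^(K+1)] / [(1-ρ)(1-ρ^(K+1))]
L = 0.4375 × (1 - 6×0.01603 + 5×0.007012) / ((1 - 0.4375) × (1 - 0.007012)) = 0.7354 transactions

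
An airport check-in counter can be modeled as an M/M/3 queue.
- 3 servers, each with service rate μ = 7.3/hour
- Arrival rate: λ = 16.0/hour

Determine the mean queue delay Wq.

Traffic intensity: ρ = λ/(cμ) = 16.0/(3×7.3) = 0.7306
Since ρ = 0.7306 < 1, system is stable.
Offered load a = λ/μ = cρ = 16.0/7.3 = 2.1918
P₀ = [ Σₙ₌₀^2 aⁿ/n! + a^3/(3!(1-ρ)) ]⁻¹
Σ = a^0/0! + a^1/1! + a^2/2! = 1.00000 + 2.19178 + 2.40195 = 5.5937
a^3/(3!(1-ρ)) = 10.5291/(6 × 0.269406) = 6.5138
P₀ = 1/(5.5937 + 6.5138) = 0.08259
Lq = P₀·a^3·ρ / (3!(1-ρ)²) = 0.0825934 × 10.5291 × 0.730594 / (6 × 0.0725798) = 1.4590
Wq = Lq/λ = 1.4590/16.0 = 0.09119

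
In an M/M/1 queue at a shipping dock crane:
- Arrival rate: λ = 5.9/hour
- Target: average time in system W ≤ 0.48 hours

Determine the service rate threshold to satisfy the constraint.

For M/M/1: W = 1/(μ-λ)
Need W ≤ 0.48, so 1/(μ-λ) ≤ 0.48
μ - λ ≥ 1/0.48 = 2.0833
μ ≥ 5.9 + 2.0833 = 7.9833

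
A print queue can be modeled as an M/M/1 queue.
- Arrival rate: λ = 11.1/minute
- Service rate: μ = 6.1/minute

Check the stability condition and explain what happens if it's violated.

Stability requires ρ = λ/(cμ) < 1
ρ = 11.1/(1 × 6.1) = 11.1/6.10 = 1.8197
Since 1.8197 ≥ 1, the system is UNSTABLE.
Queue grows without bound. Need μ > λ = 11.1.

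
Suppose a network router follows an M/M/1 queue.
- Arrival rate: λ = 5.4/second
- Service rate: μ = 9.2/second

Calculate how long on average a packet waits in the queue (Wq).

First, compute utilization: ρ = λ/μ = 5.4/9.2 = 0.5870
For M/M/1: Wq = λ/(μ(μ-λ))
Wq = 5.4/(9.2 × (9.2-5.4))
Wq = 5.4/(9.2 × 3.80)
Wq = 0.1545 seconds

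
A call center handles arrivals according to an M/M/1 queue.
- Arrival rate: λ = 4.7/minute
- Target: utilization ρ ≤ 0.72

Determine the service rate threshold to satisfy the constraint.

ρ = λ/μ, so μ = λ/ρ
μ ≥ 4.7/0.72 = 6.5278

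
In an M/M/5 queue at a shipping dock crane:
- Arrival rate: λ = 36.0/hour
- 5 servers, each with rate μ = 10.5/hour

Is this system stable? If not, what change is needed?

Stability requires ρ = λ/(cμ) < 1
ρ = 36.0/(5 × 10.5) = 36.0/52.50 = 0.6857
Since 0.6857 < 1, the system is STABLE.
The servers are busy 68.57% of the time.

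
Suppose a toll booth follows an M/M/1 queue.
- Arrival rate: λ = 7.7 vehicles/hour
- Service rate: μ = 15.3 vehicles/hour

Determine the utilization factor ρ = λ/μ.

Server utilization: ρ = λ/μ
ρ = 7.7/15.3 = 0.5033
The server is busy 50.33% of the time.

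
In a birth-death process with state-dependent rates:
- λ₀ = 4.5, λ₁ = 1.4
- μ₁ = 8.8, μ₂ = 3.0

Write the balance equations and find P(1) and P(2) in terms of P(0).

Balance equations:
State 0: λ₀P₀ = μ₁P₁ → P₁ = (λ₀/μ₁)P₀ = (4.5/8.8)P₀ = 0.5114P₀
State 1: P₂ = (λ₀λ₁)/(μ₁μ₂)P₀ = (4.5×1.4)/(8.8×3.0)P₀ = 0.2386P₀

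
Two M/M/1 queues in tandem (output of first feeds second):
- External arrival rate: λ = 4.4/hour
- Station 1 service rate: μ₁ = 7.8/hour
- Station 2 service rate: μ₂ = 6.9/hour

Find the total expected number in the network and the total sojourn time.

By Jackson's theorem, each station behaves as independent M/M/1.
Station 1: ρ₁ = 4.4/7.8 = 0.5641, L₁ = ρ₁/(1-ρ₁) = λ/(μ₁-λ) = 4.4/3.40 = 1.2941
Station 2: ρ₂ = 4.4/6.9 = 0.6377, L₂ = ρ₂/(1-ρ₂) = λ/(μ₂-λ) = 4.4/2.50 = 1.7600
Total: L = L₁ + L₂ = 1.2941 + 1.7600 = 3.0541
W = L/λ = 3.0541/4.4 = 0.6941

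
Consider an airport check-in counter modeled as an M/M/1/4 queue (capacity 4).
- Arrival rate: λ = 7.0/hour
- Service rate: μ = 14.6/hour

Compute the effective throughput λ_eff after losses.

ρ = λ/μ = 7.0/14.6 = 0.47945
P₀ = (1-ρ)/(1-ρ^(K+1)) = (1-0.47945)/(1-0.47945^5) = 0.5206/0.9747 = 0.5341
P_K = P₀×ρ^K = 0.5341 × 0.47945^4 = 0.5341 × 0.05284 = 0.02822
λ_eff = λ(1-P_K) = 7.0 × (1 - 0.028222) = 7.0 × 0.971778 = 6.8024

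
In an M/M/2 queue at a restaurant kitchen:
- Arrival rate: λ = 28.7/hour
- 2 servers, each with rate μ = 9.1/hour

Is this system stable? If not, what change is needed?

Stability requires ρ = λ/(cμ) < 1
ρ = 28.7/(2 × 9.1) = 28.7/18.20 = 1.5769
Since 1.5769 ≥ 1, the system is UNSTABLE.
Need c > λ/μ = 28.7/9.1 = 3.15.
Minimum servers needed: c = 4.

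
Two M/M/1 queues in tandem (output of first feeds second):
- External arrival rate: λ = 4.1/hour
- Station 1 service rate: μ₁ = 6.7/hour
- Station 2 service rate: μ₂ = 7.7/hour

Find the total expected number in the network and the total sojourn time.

By Jackson's theorem, each station behaves as independent M/M/1.
Station 1: ρ₁ = 4.1/6.7 = 0.6119, L₁ = ρ₁/(1-ρ₁) = λ/(μ₁-λ) = 4.1/2.60 = 1.5769
Station 2: ρ₂ = 4.1/7.7 = 0.5325, L₂ = ρ₂/(1-ρ₂) = λ/(μ₂-λ) = 4.1/3.60 = 1.1389
Total: L = L₁ + L₂ = 1.5769 + 1.1389 = 2.7158
W = L/λ = 2.7158/4.1 = 0.6624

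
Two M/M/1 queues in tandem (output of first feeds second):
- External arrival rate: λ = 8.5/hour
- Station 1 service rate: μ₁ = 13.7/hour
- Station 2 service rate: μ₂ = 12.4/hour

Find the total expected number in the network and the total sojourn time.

By Jackson's theorem, each station behaves as independent M/M/1.
Station 1: ρ₁ = 8.5/13.7 = 0.6204, L₁ = ρ₁/(1-ρ₁) = λ/(μ₁-λ) = 8.5/5.20 = 1.6346
Station 2: ρ₂ = 8.5/12.4 = 0.6855, L₂ = ρ₂/(1-ρ₂) = λ/(μ₂-λ) = 8.5/3.90 = 2.1795
Total: L = L₁ + L₂ = 1.6346 + 2.1795 = 3.8141
W = L/λ = 3.8141/8.5 = 0.4487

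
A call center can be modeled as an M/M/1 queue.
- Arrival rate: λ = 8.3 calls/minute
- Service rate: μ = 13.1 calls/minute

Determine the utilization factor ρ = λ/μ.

Server utilization: ρ = λ/μ
ρ = 8.3/13.1 = 0.6336
The server is busy 63.36% of the time.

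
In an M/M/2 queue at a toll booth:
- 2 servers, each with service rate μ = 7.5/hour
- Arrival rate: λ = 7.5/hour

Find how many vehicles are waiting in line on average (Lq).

Traffic intensity: ρ = λ/(cμ) = 7.5/(2×7.5) = 0.5000
Since ρ = 0.5000 < 1, system is stable.
Offered load a = λ/μ = cρ = 7.5/7.5 = 1.0000
P₀ = [ Σₙ₌₀^1 aⁿ/n! + a^2/(2!(1-ρ)) ]⁻¹
Σ = a^0/0! + a^1/1! = 1.0000 + 1.0000 = 2.0000
a^2/(2!(1-ρ)) = 1.0000/(2 × 0.5000) = 1.0000
P₀ = 1/(2.0000 + 1.0000) = 0.3333
Lq = P₀·a^2·ρ / (2!(1-ρ)²) = 0.3333 × 1.0000 × 0.5000 / (2 × 0.2500) = 0.3333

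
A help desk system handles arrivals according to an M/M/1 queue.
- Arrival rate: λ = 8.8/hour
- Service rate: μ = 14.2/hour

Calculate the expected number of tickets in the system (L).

ρ = λ/μ = 8.8/14.2 = 0.6197
For M/M/1: L = λ/(μ-λ)
L = 8.8/(14.2-8.8) = 8.8/5.40
L = 1.6296 tickets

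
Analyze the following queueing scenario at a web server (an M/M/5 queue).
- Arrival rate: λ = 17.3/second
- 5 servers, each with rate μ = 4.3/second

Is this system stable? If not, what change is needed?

Stability requires ρ = λ/(cμ) < 1
ρ = 17.3/(5 × 4.3) = 17.3/21.50 = 0.8047
Since 0.8047 < 1, the system is STABLE.
The servers are busy 80.47% of the time.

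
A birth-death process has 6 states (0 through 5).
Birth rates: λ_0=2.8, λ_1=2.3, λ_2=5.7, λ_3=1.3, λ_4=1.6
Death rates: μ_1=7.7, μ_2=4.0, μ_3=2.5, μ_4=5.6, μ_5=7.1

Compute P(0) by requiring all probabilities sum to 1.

Ratios P(n)/P(0) = (λ₀···λₙ₋₁)/(μ₁···μₙ):
P(1)/P(0) = (2.8)/(7.7) = 0.363636
P(2)/P(0) = (2.8×2.3)/(7.7×4.0) = 0.209091
P(3)/P(0) = (2.8×2.3×5.7)/(7.7×4.0×2.5) = 0.476727
P(4)/P(0) = (2.8×2.3×5.7×1.3)/(7.7×4.0×2.5×5.6) = 0.110669
P(5)/P(0) = (2.8×2.3×5.7×1.3×1.6)/(7.7×4.0×2.5×5.6×7.1) = 0.0249395

Normalization: ∑ P(n) = 1
P(0) × (1.00000 + 0.363636 + 0.209091 + 0.476727 + 0.110669 + 0.0249395) = 1
P(0) × 2.18506 = 1
P(0) = 1/2.18506 = 0.4577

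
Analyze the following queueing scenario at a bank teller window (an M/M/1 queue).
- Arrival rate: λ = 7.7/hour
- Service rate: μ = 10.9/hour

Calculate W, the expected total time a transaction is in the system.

First, compute utilization: ρ = λ/μ = 7.7/10.9 = 0.7064
For M/M/1: W = 1/(μ-λ)
W = 1/(10.9-7.7) = 1/3.20
W = 0.3125 hours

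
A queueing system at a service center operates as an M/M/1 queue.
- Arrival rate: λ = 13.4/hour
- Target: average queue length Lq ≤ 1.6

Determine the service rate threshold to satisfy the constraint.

For M/M/1: Lq = λ²/(μ(μ-λ))
Need Lq ≤ 1.6, i.e. μ(μ-λ) ≥ λ²/1.6
μ² - 13.4μ - 179.56/1.6 ≥ 0  →  μ² - 13.4μ - 112.2250 ≥ 0
Quadratic formula (positive root): μ = [λ + √(λ² + 4×112.2250)]/2
Discriminant: 179.56 + 4×112.2250 = 628.4600, √628.4600 = 25.069104
μ ≥ (13.4 + 25.069104)/2 = 19.2346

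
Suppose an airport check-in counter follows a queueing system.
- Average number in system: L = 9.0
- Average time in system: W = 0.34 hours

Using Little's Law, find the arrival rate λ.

Little's Law: L = λW, so λ = L/W
λ = 9.0/0.34 = 26.4706 passengers/hour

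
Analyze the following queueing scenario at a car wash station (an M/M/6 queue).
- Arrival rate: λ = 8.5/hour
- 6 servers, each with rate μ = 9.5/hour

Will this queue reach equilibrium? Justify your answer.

Stability requires ρ = λ/(cμ) < 1
ρ = 8.5/(6 × 9.5) = 8.5/57.00 = 0.1491
Since 0.1491 < 1, the system is STABLE.
The servers are busy 14.91% of the time.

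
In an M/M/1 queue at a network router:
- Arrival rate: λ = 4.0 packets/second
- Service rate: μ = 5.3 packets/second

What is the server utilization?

Server utilization: ρ = λ/μ
ρ = 4.0/5.3 = 0.7547
The server is busy 75.47% of the time.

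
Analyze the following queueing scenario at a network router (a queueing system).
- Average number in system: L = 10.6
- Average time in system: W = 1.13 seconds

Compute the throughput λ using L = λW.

Little's Law: L = λW, so λ = L/W
λ = 10.6/1.13 = 9.3805 packets/second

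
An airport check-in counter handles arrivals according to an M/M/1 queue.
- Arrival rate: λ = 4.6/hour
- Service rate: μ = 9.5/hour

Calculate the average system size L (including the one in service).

ρ = λ/μ = 4.6/9.5 = 0.4842
For M/M/1: L = λ/(μ-λ)
L = 4.6/(9.5-4.6) = 4.6/4.90
L = 0.9388 passengers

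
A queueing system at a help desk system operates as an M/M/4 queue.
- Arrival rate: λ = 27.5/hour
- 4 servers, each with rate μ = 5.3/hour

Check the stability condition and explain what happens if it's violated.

Stability requires ρ = λ/(cμ) < 1
ρ = 27.5/(4 × 5.3) = 27.5/21.20 = 1.2972
Since 1.2972 ≥ 1, the system is UNSTABLE.
Need c > λ/μ = 27.5/5.3 = 5.19.
Minimum servers needed: c = 6.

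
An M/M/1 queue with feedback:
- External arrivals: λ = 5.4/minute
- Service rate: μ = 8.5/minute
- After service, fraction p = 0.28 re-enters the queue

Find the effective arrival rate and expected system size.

Effective arrival rate: λ_eff = λ/(1-p) = 5.4/(1-0.28) = 5.4/0.72 = 7.5000
ρ = λ_eff/μ = 7.5000/8.5 = 0.882353
L = ρ/(1-ρ) = 0.882353/(1-0.882353) = 7.5000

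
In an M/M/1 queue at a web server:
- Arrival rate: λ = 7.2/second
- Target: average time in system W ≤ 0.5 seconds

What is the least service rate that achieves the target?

For M/M/1: W = 1/(μ-λ)
Need W ≤ 0.5, so 1/(μ-λ) ≤ 0.5
μ - λ ≥ 1/0.5 = 2.0000
μ ≥ 7.2 + 2.0000 = 9.2000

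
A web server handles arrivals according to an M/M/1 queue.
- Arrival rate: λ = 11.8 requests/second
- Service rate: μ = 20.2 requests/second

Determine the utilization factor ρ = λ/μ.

Server utilization: ρ = λ/μ
ρ = 11.8/20.2 = 0.5842
The server is busy 58.42% of the time.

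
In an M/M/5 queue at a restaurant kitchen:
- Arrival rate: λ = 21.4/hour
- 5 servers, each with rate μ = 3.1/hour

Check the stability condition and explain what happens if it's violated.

Stability requires ρ = λ/(cμ) < 1
ρ = 21.4/(5 × 3.1) = 21.4/15.50 = 1.3806
Since 1.3806 ≥ 1, the system is UNSTABLE.
Need c > λ/μ = 21.4/3.1 = 6.90.
Minimum servers needed: c = 7.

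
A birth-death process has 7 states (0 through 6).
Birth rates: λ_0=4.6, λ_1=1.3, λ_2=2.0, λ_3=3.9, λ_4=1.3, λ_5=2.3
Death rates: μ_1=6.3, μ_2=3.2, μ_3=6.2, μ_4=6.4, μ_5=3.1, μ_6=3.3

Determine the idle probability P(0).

Ratios P(n)/P(0) = (λ₀···λₙ₋₁)/(μ₁···μₙ):
P(1)/P(0) = (4.6)/(6.3) = 0.7302
P(2)/P(0) = (4.6×1.3)/(6.3×3.2) = 0.2966
P(3)/P(0) = (4.6×1.3×2.0)/(6.3×3.2×6.2) = 0.09569
P(4)/P(0) = (4.6×1.3×2.0×3.9)/(6.3×3.2×6.2×6.4) = 0.05831
P(5)/P(0) = (4.6×1.3×2.0×3.9×1.3)/(6.3×3.2×6.2×6.4×3.1) = 0.02445
P(6)/P(0) = (4.6×1.3×2.0×3.9×1.3×2.3)/(6.3×3.2×6.2×6.4×3.1×3.3) = 0.01704

Normalization: ∑ P(n) = 1
P(0) × (1.0000 + 0.7302 + 0.2966 + 0.09569 + 0.05831 + 0.02445 + 0.01704) = 1
P(0) × 2.2223 = 1
P(0) = 1/2.2223 = 0.4500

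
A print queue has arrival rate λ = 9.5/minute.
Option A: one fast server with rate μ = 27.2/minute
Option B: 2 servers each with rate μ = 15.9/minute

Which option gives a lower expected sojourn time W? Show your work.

Option A: single server μ = 27.2 (M/M/1)
  ρ_A = 9.5/27.2 = 0.3493
  W_A = 1/(μ-λ) = 1/(27.2-9.5) = 1/17.70 = 0.05650

Option B: 2 servers μ = 15.9 (M/M/2)
  ρ_B = λ/(cμ) = 9.5/(2×15.9) = 0.2987
  Offered load a = λ/μ = cρ = 9.5/15.9 = 0.5975
  P₀ = [ Σₙ₌₀^1 aⁿ/n! + a^2/(2!(1-ρ)) ]⁻¹
  Σ = a^0/0! + a^1/1! = 1.0000 + 0.5975 = 1.5975
  a^2/(2!(1-ρ)) = 0.3570/(2 × 0.7013) = 0.2545
  P₀ = 1/(1.5975 + 0.2545) = 0.5400
  Lq = P₀·a^2·ρ / (2!(1-ρ)²) = 0.53995 × 0.35699 × 0.29874 / (2 × 0.49176) = 0.05855
  Wq_B = Lq/λ = 0.0585489/9.5 = 0.0061630
  W_B = Wq_B + 1/μ = 0.0061630 + 0.062893 = 0.06906

Since W_A = 0.05650 < W_B = 0.06906, Option A (single fast server) has the shorter time in system.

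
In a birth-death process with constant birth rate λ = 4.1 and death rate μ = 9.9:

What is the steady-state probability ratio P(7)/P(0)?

For constant rates: P(n)/P(0) = (λ/μ)^n
P(7)/P(0) = (4.1/9.9)^7 = 0.41414^7 = 0.002089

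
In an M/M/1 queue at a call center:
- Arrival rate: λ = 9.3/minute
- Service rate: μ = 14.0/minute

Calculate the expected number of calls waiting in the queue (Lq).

ρ = λ/μ = 9.3/14.0 = 0.6643
For M/M/1: Lq = λ²/(μ(μ-λ))
Lq = 86.49/(14.0 × 4.70)
Lq = 1.3144 calls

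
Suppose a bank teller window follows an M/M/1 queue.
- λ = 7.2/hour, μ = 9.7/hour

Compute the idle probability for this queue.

ρ = λ/μ = 7.2/9.7 = 0.7423
P(0) = 1 - ρ = 1 - 0.7423 = 0.2577
The server is idle 25.77% of the time.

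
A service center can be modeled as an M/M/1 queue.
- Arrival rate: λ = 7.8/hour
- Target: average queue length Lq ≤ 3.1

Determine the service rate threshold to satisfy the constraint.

For M/M/1: Lq = λ²/(μ(μ-λ))
Need Lq ≤ 3.1, i.e. μ(μ-λ) ≥ λ²/3.1
μ² - 7.8μ - 60.84/3.1 ≥ 0  →  μ² - 7.8μ - 19.6258 ≥ 0
Quadratic formula (positive root): μ = [λ + √(λ² + 4×19.6258)]/2
Discriminant: 60.84 + 4×19.6258 = 139.3432, √139.3432 = 11.8044
μ ≥ (7.8 + 11.8044)/2 = 9.8022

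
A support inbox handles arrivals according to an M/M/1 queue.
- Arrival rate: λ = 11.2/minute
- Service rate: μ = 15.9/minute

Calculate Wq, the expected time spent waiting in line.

First, compute utilization: ρ = λ/μ = 11.2/15.9 = 0.7044
For M/M/1: Wq = λ/(μ(μ-λ))
Wq = 11.2/(15.9 × (15.9-11.2))
Wq = 11.2/(15.9 × 4.70)
Wq = 0.1499 minutes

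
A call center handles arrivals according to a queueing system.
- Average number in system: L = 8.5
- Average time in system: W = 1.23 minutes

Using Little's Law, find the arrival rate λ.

Little's Law: L = λW, so λ = L/W
λ = 8.5/1.23 = 6.9106 calls/minute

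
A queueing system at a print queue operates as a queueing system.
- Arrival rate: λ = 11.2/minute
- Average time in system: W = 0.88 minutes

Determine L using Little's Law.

Little's Law: L = λW
L = 11.2 × 0.88 = 9.8560 jobs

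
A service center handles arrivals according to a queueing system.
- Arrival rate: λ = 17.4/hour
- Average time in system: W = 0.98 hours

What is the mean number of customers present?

Little's Law: L = λW
L = 17.4 × 0.98 = 17.0520 customers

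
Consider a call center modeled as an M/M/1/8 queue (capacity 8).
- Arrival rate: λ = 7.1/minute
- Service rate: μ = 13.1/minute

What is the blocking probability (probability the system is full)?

ρ = λ/μ = 7.1/13.1 = 0.541985
P₀ = (1-ρ)/(1-ρ^(K+1)) = (1-0.541985)/(1-0.541985^9) = 0.45801/0.99596 = 0.4599
P_K = P₀×ρ^K = 0.4599 × 0.541985^8 = 0.4599 × 0.007446 = 0.003424
Blocking probability = 0.34%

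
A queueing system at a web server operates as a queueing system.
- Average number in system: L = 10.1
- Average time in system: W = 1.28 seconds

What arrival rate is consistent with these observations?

Little's Law: L = λW, so λ = L/W
λ = 10.1/1.28 = 7.8906 requests/second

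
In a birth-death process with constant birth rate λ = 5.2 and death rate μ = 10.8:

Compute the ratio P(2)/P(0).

For constant rates: P(n)/P(0) = (λ/μ)^n
P(2)/P(0) = (5.2/10.8)^2 = 0.4815^2 = 0.2318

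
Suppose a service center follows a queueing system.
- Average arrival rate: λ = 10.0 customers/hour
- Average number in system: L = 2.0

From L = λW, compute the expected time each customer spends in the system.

Little's Law: L = λW, so W = L/λ
W = 2.0/10.0 = 0.2000 hours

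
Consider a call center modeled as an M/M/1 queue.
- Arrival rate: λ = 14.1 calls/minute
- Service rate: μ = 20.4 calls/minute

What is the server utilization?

Server utilization: ρ = λ/μ
ρ = 14.1/20.4 = 0.6912
The server is busy 69.12% of the time.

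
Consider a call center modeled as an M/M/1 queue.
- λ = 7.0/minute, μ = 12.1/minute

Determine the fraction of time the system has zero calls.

ρ = λ/μ = 7.0/12.1 = 0.5785
P(0) = 1 - ρ = 1 - 0.5785 = 0.4215
The server is idle 42.15% of the time.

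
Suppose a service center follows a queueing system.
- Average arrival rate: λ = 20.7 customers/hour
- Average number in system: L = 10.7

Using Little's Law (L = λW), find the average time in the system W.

Little's Law: L = λW, so W = L/λ
W = 10.7/20.7 = 0.5169 hours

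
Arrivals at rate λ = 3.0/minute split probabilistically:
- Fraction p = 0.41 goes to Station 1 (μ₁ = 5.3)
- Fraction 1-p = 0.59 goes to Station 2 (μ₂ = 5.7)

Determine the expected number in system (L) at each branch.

Effective rates: λ₁ = 3.0×0.41 = 1.23, λ₂ = 3.0×0.59 = 1.77
Station 1: ρ₁ = 1.23/5.3 = 0.23208, L₁ = ρ₁/(1-ρ₁) = 0.23208/(1-0.23208) = 0.3022
Station 2: ρ₂ = 1.77/5.7 = 0.31053, L₂ = ρ₂/(1-ρ₂) = 0.31053/(1-0.31053) = 0.4504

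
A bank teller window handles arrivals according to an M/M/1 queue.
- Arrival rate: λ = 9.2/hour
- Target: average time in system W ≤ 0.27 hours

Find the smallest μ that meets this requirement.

For M/M/1: W = 1/(μ-λ)
Need W ≤ 0.27, so 1/(μ-λ) ≤ 0.27
μ - λ ≥ 1/0.27 = 3.7037
μ ≥ 9.2 + 3.7037 = 12.9037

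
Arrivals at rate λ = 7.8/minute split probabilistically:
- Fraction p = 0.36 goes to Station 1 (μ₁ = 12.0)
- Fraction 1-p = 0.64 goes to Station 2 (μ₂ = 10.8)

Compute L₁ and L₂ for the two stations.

Effective rates: λ₁ = 7.8×0.36 = 2.808, λ₂ = 7.8×0.64 = 4.992
Station 1: ρ₁ = 2.808/12.0 = 0.2340, L₁ = ρ₁/(1-ρ₁) = 0.2340/(1-0.2340) = 0.3055
Station 2: ρ₂ = 4.992/10.8 = 0.46222, L₂ = ρ₂/(1-ρ₂) = 0.46222/(1-0.46222) = 0.8595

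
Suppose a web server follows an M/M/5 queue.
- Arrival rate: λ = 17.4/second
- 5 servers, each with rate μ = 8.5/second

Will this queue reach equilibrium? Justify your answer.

Stability requires ρ = λ/(cμ) < 1
ρ = 17.4/(5 × 8.5) = 17.4/42.50 = 0.4094
Since 0.4094 < 1, the system is STABLE.
The servers are busy 40.94% of the time.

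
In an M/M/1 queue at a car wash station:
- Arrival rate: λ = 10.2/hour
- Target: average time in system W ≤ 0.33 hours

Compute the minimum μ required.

For M/M/1: W = 1/(μ-λ)
Need W ≤ 0.33, so 1/(μ-λ) ≤ 0.33
μ - λ ≥ 1/0.33 = 3.0303
μ ≥ 10.2 + 3.0303 = 13.2303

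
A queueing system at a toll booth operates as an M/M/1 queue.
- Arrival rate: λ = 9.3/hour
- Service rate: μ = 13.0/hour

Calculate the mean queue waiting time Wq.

First, compute utilization: ρ = λ/μ = 9.3/13.0 = 0.7154
For M/M/1: Wq = λ/(μ(μ-λ))
Wq = 9.3/(13.0 × (13.0-9.3))
Wq = 9.3/(13.0 × 3.70)
Wq = 0.1933 hours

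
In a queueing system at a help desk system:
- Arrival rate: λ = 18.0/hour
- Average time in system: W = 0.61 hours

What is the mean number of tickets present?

Little's Law: L = λW
L = 18.0 × 0.61 = 10.9800 tickets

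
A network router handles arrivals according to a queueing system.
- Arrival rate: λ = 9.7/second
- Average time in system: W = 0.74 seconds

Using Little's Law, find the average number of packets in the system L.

Little's Law: L = λW
L = 9.7 × 0.74 = 7.1780 packets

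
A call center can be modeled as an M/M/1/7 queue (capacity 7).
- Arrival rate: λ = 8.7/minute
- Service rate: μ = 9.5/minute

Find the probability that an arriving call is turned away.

ρ = λ/μ = 8.7/9.5 = 0.91579
P₀ = (1-ρ)/(1-ρ^(K+1)) = (1-0.91579)/(1-0.91579^8) = 0.08421/0.5053 = 0.1667
P_K = P₀×ρ^K = 0.16666 × 0.91579^7 = 0.16666 × 0.54022 = 0.09003
Blocking probability = 9.00%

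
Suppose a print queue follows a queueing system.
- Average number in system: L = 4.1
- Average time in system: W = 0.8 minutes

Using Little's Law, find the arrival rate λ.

Little's Law: L = λW, so λ = L/W
λ = 4.1/0.8 = 5.1250 jobs/minute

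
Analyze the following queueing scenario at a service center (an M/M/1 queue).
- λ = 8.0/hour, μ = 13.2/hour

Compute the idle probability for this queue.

ρ = λ/μ = 8.0/13.2 = 0.6061
P(0) = 1 - ρ = 1 - 0.6061 = 0.3939
The server is idle 39.39% of the time.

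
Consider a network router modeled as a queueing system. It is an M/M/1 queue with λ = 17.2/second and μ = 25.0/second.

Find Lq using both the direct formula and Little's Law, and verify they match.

Method 1 (direct): Lq = λ²/(μ(μ-λ)) = 295.84/(25.0 × 7.80) = 1.5171

Method 2 (Little's Law):
W = 1/(μ-λ) = 1/7.80 = 0.128205
Wq = W - 1/μ = 0.128205 - 0.0400000 = 0.088205
Lq = λWq = 17.2 × 0.088205 = 1.5171 ✔ (matches Method 1)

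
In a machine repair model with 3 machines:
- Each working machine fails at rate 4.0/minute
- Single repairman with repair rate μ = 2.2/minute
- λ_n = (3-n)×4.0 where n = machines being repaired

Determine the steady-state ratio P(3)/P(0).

P(3)/P(0) = ∏_{i=0}^{3-1} λ_i/μ_{i+1}
= (3-0)×4.0/2.2 × (3-1)×4.0/2.2 × (3-2)×4.0/2.2
= 36.0631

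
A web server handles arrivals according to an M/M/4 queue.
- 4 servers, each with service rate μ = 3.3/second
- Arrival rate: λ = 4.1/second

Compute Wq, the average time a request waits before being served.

Traffic intensity: ρ = λ/(cμ) = 4.1/(4×3.3) = 0.3106
Since ρ = 0.3106 < 1, system is stable.
Offered load a = λ/μ = cρ = 4.1/3.3 = 1.2424
P₀ = [ Σₙ₌₀^3 aⁿ/n! + a^4/(4!(1-ρ)) ]⁻¹
Σ = a^0/0! + a^1/1! + a^2/2! + a^3/3! = 1.00000 + 1.24242 + 0.771809 + 0.319638 = 3.3339
a^4/(4!(1-ρ)) = 2.3828/(24 × 0.6894) = 0.1440
P₀ = 1/(3.3339 + 0.1440) = 0.2875
Lq = P₀·a^4·ρ / (4!(1-ρ)²) = 0.28753 × 2.3828 × 0.31061 / (24 × 0.47526) = 0.01866
Wq = Lq/λ = 0.018656/4.1 = 0.004550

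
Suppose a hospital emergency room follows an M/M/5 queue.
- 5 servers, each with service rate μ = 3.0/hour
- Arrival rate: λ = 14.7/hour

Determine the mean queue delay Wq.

Traffic intensity: ρ = λ/(cμ) = 14.7/(5×3.0) = 0.9800
Since ρ = 0.9800 < 1, system is stable.
Offered load a = λ/μ = cρ = 14.7/3.0 = 4.9000
P₀ = [ Σₙ₌₀^4 aⁿ/n! + a^5/(5!(1-ρ)) ]⁻¹
Σ = a^0/0! + a^1/1! + a^2/2! + a^3/3! + a^4/4! = 1.0000 + 4.9000 + 12.0050 + 19.6082 + 24.0200 = 61.5332
a^5/(5!(1-ρ)) = 2824.7525/(120 × 0.02000) = 1176.9802
P₀ = 1/(61.5332 + 1176.9802) = 0.0008074
Lq = P₀·a^5·ρ / (5!(1-ρ)²) = 0.0008074196 × 2824.7525 × 0.9800000 / (120 × 0.0004000000) = 46.5655
Wq = Lq/λ = 46.5655/14.7 = 3.1677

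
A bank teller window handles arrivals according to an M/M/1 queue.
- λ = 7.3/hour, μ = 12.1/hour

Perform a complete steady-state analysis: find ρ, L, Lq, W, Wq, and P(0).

Step 1: ρ = λ/μ = 7.3/12.1 = 0.6033
Step 2: L = λ/(μ-λ) = 7.3/4.80 = 1.5208
Step 3: Lq = λ²/(μ(μ-λ)) = 53.29/(12.1×4.80) = 0.9175
Step 4: W = 1/(μ-λ) = 1/4.80 = 0.20833
Step 5: Wq = λ/(μ(μ-λ)) = 7.3/(12.1×4.80) = 0.1257
Step 6: P(0) = 1-ρ = 0.3967
Verify: L = λW = 7.3×0.20833 = 1.5208 ✔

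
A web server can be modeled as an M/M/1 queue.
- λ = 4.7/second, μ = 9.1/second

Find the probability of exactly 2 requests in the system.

ρ = λ/μ = 4.7/9.1 = 0.5165
P(n) = (1-ρ)ρⁿ
P(2) = (1-0.5165) × 0.5165^2
P(2) = 0.4835 × 0.2668
P(2) = 0.1290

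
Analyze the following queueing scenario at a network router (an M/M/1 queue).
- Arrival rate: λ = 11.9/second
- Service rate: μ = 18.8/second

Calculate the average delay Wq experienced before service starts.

First, compute utilization: ρ = λ/μ = 11.9/18.8 = 0.6330
For M/M/1: Wq = λ/(μ(μ-λ))
Wq = 11.9/(18.8 × (18.8-11.9))
Wq = 11.9/(18.8 × 6.90)
Wq = 0.09174 seconds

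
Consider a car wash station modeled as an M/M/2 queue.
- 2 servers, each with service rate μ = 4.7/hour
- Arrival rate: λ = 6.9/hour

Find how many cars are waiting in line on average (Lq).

Traffic intensity: ρ = λ/(cμ) = 6.9/(2×4.7) = 0.7340
Since ρ = 0.7340 < 1, system is stable.
Offered load a = λ/μ = cρ = 6.9/4.7 = 1.4681
P₀ = [ Σₙ₌₀^1 aⁿ/n! + a^2/(2!(1-ρ)) ]⁻¹
Σ = a^0/0! + a^1/1! = 1.0000 + 1.4681 = 2.4681
a^2/(2!(1-ρ)) = 2.1553/(2 × 0.26596) = 4.0519
P₀ = 1/(2.4681 + 4.0519) = 0.1534
Lq = P₀·a^2·ρ / (2!(1-ρ)²) = 0.15337 × 2.1553 × 0.73404 / (2 × 0.070733) = 1.7152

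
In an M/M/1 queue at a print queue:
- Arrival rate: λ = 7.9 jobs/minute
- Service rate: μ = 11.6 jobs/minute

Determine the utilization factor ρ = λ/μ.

Server utilization: ρ = λ/μ
ρ = 7.9/11.6 = 0.6810
The server is busy 68.10% of the time.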